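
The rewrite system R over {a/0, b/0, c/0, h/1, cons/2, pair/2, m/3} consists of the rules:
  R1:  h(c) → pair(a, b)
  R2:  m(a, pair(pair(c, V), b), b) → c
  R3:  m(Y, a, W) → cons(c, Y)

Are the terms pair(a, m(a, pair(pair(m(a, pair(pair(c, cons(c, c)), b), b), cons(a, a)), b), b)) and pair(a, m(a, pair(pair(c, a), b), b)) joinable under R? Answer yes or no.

yes — NF(t₁) = pair(a, c), NF(t₂) = pair(a, c)

Reduce t₁ = pair(a, m(a, pair(pair(m(a, pair(pair(c, cons(c, c)), b), b), cons(a, a)), b), b)):
1. pair(a, m(a, pair(pair(m(a, pair(pair(c, cons(c, c)), b), b), cons(a, a)), b), b))  →  pair(a, m(a, pair(pair(c, cons(a, a)), b), b))   [R2 at 2.2.1.1]
2. pair(a, m(a, pair(pair(c, cons(a, a)), b), b))  →  pair(a, c)   [R2 at 2]

Reduce t₂ = pair(a, m(a, pair(pair(c, a), b), b)):
1. pair(a, m(a, pair(pair(c, a), b), b))  →  pair(a, c)   [R2 at 2]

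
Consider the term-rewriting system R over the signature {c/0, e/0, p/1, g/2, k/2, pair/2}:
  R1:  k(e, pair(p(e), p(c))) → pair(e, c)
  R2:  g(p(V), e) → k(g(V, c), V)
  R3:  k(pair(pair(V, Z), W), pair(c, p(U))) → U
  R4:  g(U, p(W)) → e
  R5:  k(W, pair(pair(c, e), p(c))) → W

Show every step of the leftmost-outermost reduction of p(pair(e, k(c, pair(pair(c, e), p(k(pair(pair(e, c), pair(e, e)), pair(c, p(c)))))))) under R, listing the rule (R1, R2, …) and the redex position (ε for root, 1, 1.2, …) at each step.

p(pair(e, c))

1. p(pair(e, k(c, pair(pair(c, e), p(k(pair(pair(e, c), pair(e, e)), pair(c, p(c))))))))  →  p(pair(e, k(c, pair(pair(c, e), p(c)))))   [R3 at 1.2.2.2.1]
2. p(pair(e, k(c, pair(pair(c, e), p(c)))))  →  p(pair(e, c))   [R5 at 1.2]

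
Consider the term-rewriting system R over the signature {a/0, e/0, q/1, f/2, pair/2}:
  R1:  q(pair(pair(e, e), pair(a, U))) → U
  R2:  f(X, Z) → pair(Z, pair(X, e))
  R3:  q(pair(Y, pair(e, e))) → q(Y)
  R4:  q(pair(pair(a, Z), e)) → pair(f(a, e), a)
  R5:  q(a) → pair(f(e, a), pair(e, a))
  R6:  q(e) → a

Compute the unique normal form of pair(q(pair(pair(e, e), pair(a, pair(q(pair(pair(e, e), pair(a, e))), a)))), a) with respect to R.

pair(pair(e, a), a)

1. pair(q(pair(pair(e, e), pair(a, pair(q(pair(pair(e, e), pair(a, e))), a)))), a)  →  pair(pair(q(pair(pair(e, e), pair(a, e))), a), a)   [R1 at 1]
2. pair(pair(q(pair(pair(e, e), pair(a, e))), a), a)  →  pair(pair(e, a), a)   [R1 at 1.1]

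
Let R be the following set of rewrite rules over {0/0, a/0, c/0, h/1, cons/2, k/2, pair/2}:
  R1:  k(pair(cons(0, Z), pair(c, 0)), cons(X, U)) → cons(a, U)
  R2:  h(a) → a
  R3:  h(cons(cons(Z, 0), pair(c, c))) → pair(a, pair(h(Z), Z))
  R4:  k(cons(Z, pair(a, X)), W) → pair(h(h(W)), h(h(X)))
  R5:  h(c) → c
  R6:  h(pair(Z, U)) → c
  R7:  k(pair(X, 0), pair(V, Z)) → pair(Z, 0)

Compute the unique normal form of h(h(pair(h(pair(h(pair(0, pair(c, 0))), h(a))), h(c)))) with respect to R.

1. h(h(pair(h(pair(h(pair(0, pair(c, 0))), h(a))), h(c))))  →  h(c)   [R6 at 1]
2. h(c)  →  c   [R5 at ε]

c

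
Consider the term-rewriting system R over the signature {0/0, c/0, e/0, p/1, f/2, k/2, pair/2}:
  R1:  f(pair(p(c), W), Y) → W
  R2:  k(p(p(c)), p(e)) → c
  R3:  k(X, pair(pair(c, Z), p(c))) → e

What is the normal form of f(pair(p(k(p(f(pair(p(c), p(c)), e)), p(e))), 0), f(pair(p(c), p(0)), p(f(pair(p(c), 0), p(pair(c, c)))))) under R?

0

1. f(pair(p(k(p(f(pair(p(c), p(c)), e)), p(e))), 0), f(pair(p(c), p(0)), p(f(pair(p(c), 0), p(pair(c, c))))))  →  f(pair(p(k(p(p(c)), p(e))), 0), f(pair(p(c), p(0)), p(f(pair(p(c), 0), p(pair(c, c))))))   [R1 at 1.1.1.1.1]
2. f(pair(p(k(p(p(c)), p(e))), 0), f(pair(p(c), p(0)), p(f(pair(p(c), 0), p(pair(c, c))))))  →  f(pair(p(c), 0), f(pair(p(c), p(0)), p(f(pair(p(c), 0), p(pair(c, c))))))   [R2 at 1.1.1]
3. f(pair(p(c), 0), f(pair(p(c), p(0)), p(f(pair(p(c), 0), p(pair(c, c))))))  →  0   [R1 at ε]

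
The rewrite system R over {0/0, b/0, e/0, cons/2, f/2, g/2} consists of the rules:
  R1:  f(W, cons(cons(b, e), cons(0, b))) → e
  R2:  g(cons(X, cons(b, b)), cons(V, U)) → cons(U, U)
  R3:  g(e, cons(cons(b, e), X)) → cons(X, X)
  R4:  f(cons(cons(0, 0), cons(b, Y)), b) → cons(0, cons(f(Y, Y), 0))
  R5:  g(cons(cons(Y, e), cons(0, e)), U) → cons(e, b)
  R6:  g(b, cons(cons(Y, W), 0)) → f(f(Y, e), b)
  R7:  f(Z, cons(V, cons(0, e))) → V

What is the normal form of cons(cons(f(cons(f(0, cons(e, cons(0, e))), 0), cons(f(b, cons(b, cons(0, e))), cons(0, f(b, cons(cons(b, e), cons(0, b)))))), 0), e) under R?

1. cons(cons(f(cons(f(0, cons(e, cons(0, e))), 0), cons(f(b, cons(b, cons(0, e))), cons(0, f(b, cons(cons(b, e), cons(0, b)))))), 0), e)  →  cons(cons(f(cons(e, 0), cons(f(b, cons(b, cons(0, e))), cons(0, f(b, cons(cons(b, e), cons(0, b)))))), 0), e)   [R7 at 1.1.1.1]
2. cons(cons(f(cons(e, 0), cons(f(b, cons(b, cons(0, e))), cons(0, f(b, cons(cons(b, e), cons(0, b)))))), 0), e)  →  cons(cons(f(cons(e, 0), cons(b, cons(0, f(b, cons(cons(b, e), cons(0, b)))))), 0), e)   [R7 at 1.1.2.1]
3. cons(cons(f(cons(e, 0), cons(b, cons(0, f(b, cons(cons(b, e), cons(0, b)))))), 0), e)  →  cons(cons(f(cons(e, 0), cons(b, cons(0, e))), 0), e)   [R1 at 1.1.2.2.2]
4. cons(cons(f(cons(e, 0), cons(b, cons(0, e))), 0), e)  →  cons(cons(b, 0), e)   [R7 at 1.1]

cons(cons(b, 0), e)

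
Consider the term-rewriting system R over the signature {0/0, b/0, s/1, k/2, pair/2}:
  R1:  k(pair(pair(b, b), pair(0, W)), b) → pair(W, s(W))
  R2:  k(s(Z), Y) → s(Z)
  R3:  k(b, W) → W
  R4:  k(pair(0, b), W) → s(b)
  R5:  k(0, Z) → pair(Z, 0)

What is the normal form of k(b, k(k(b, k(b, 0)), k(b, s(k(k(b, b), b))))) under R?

pair(s(b), 0)

1. k(b, k(k(b, k(b, 0)), k(b, s(k(k(b, b), b)))))  →  k(k(b, k(b, 0)), k(b, s(k(k(b, b), b))))   [R3 at ε]
2. k(k(b, k(b, 0)), k(b, s(k(k(b, b), b))))  →  k(k(b, 0), k(b, s(k(k(b, b), b))))   [R3 at 1]
3. k(k(b, 0), k(b, s(k(k(b, b), b))))  →  k(0, k(b, s(k(k(b, b), b))))   [R3 at 1]
4. k(0, k(b, s(k(k(b, b), b))))  →  pair(k(b, s(k(k(b, b), b))), 0)   [R5 at ε]
5. pair(k(b, s(k(k(b, b), b))), 0)  →  pair(s(k(k(b, b), b)), 0)   [R3 at 1]
6. pair(s(k(k(b, b), b)), 0)  →  pair(s(k(b, b)), 0)   [R3 at 1.1.1]
7. pair(s(k(b, b)), 0)  →  pair(s(b), 0)   [R3 at 1.1]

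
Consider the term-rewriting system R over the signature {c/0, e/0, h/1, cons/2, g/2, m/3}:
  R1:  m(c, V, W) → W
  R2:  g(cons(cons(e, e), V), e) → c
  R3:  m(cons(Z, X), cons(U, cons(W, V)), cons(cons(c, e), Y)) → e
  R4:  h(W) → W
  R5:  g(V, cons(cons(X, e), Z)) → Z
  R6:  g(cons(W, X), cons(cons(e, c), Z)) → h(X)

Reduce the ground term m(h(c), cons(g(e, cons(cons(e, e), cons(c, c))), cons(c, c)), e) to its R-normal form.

e

1. m(h(c), cons(g(e, cons(cons(e, e), cons(c, c))), cons(c, c)), e)  →  m(c, cons(g(e, cons(cons(e, e), cons(c, c))), cons(c, c)), e)   [R4 at 1]
2. m(c, cons(g(e, cons(cons(e, e), cons(c, c))), cons(c, c)), e)  →  e   [R1 at ε]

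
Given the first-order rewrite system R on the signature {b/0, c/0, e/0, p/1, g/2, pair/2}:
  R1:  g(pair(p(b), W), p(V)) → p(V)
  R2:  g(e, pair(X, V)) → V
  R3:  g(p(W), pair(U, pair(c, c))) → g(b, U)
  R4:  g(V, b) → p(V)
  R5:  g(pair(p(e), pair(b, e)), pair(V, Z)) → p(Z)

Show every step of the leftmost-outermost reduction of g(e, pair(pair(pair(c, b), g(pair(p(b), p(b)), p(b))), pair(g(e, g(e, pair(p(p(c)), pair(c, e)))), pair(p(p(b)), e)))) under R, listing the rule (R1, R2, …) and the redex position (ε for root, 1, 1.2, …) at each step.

pair(e, pair(p(p(b)), e))

1. g(e, pair(pair(pair(c, b), g(pair(p(b), p(b)), p(b))), pair(g(e, g(e, pair(p(p(c)), pair(c, e)))), pair(p(p(b)), e))))  →  pair(g(e, g(e, pair(p(p(c)), pair(c, e)))), pair(p(p(b)), e))   [R2 at ε]
2. pair(g(e, g(e, pair(p(p(c)), pair(c, e)))), pair(p(p(b)), e))  →  pair(g(e, pair(c, e)), pair(p(p(b)), e))   [R2 at 1.2]
3. pair(g(e, pair(c, e)), pair(p(p(b)), e))  →  pair(e, pair(p(p(b)), e))   [R2 at 1]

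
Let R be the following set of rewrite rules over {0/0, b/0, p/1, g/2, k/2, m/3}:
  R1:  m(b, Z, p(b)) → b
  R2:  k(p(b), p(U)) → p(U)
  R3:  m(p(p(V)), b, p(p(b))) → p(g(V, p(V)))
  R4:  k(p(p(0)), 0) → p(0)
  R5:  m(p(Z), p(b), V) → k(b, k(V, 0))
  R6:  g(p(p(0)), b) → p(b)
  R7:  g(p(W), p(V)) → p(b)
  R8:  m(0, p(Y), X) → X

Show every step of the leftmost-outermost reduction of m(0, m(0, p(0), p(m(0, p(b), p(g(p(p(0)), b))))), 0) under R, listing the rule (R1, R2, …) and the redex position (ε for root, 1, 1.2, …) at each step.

0

1. m(0, m(0, p(0), p(m(0, p(b), p(g(p(p(0)), b))))), 0)  →  m(0, p(m(0, p(b), p(g(p(p(0)), b)))), 0)   [R8 at 2]
2. m(0, p(m(0, p(b), p(g(p(p(0)), b)))), 0)  →  0   [R8 at ε]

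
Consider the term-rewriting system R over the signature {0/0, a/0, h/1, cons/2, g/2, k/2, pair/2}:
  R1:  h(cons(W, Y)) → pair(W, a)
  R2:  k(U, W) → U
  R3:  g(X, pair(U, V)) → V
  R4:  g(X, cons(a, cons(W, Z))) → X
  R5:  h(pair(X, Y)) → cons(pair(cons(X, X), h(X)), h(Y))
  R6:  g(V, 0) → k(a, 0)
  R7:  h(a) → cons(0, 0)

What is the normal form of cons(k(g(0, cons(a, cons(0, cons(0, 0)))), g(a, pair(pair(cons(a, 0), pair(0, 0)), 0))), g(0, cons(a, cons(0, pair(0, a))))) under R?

cons(0, 0)

1. cons(k(g(0, cons(a, cons(0, cons(0, 0)))), g(a, pair(pair(cons(a, 0), pair(0, 0)), 0))), g(0, cons(a, cons(0, pair(0, a)))))  →  cons(g(0, cons(a, cons(0, cons(0, 0)))), g(0, cons(a, cons(0, pair(0, a)))))   [R2 at 1]
2. cons(g(0, cons(a, cons(0, cons(0, 0)))), g(0, cons(a, cons(0, pair(0, a)))))  →  cons(0, g(0, cons(a, cons(0, pair(0, a)))))   [R4 at 1]
3. cons(0, g(0, cons(a, cons(0, pair(0, a)))))  →  cons(0, 0)   [R4 at 2]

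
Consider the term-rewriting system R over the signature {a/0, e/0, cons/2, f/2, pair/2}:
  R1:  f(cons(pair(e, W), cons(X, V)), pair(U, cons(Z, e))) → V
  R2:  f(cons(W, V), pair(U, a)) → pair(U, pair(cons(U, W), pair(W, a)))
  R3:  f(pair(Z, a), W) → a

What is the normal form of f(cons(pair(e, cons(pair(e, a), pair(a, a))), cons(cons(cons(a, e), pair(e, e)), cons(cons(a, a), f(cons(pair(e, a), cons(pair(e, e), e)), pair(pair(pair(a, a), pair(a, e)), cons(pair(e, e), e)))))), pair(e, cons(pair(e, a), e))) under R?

1. f(cons(pair(e, cons(pair(e, a), pair(a, a))), cons(cons(cons(a, e), pair(e, e)), cons(cons(a, a), f(cons(pair(e, a), cons(pair(e, e), e)), pair(pair(pair(a, a), pair(a, e)), cons(pair(e, e), e)))))), pair(e, cons(pair(e, a), e)))  →  cons(cons(a, a), f(cons(pair(e, a), cons(pair(e, e), e)), pair(pair(pair(a, a), pair(a, e)), cons(pair(e, e), e))))   [R1 at ε]
2. cons(cons(a, a), f(cons(pair(e, a), cons(pair(e, e), e)), pair(pair(pair(a, a), pair(a, e)), cons(pair(e, e), e))))  →  cons(cons(a, a), e)   [R1 at 2]

cons(cons(a, a), e)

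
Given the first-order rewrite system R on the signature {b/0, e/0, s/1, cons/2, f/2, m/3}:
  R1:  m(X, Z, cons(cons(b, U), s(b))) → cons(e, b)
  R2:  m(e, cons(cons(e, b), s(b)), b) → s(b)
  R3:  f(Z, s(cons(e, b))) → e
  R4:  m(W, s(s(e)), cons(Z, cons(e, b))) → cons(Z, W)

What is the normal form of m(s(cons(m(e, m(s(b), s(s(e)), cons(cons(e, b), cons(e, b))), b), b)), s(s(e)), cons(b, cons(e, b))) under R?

cons(b, s(cons(s(b), b)))

1. m(s(cons(m(e, m(s(b), s(s(e)), cons(cons(e, b), cons(e, b))), b), b)), s(s(e)), cons(b, cons(e, b)))  →  cons(b, s(cons(m(e, m(s(b), s(s(e)), cons(cons(e, b), cons(e, b))), b), b)))   [R4 at ε]
2. cons(b, s(cons(m(e, m(s(b), s(s(e)), cons(cons(e, b), cons(e, b))), b), b)))  →  cons(b, s(cons(m(e, cons(cons(e, b), s(b)), b), b)))   [R4 at 2.1.1.2]
3. cons(b, s(cons(m(e, cons(cons(e, b), s(b)), b), b)))  →  cons(b, s(cons(s(b), b)))   [R2 at 2.1.1]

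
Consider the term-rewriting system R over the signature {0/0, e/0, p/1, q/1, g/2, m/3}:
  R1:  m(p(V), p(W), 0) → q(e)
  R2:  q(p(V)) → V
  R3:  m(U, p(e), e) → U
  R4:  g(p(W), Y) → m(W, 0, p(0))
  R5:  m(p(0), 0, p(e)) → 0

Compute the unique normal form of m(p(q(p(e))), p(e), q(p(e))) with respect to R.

p(e)

1. m(p(q(p(e))), p(e), q(p(e)))  →  m(p(e), p(e), q(p(e)))   [R2 at 1.1]
2. m(p(e), p(e), q(p(e)))  →  m(p(e), p(e), e)   [R2 at 3]
3. m(p(e), p(e), e)  →  p(e)   [R3 at ε]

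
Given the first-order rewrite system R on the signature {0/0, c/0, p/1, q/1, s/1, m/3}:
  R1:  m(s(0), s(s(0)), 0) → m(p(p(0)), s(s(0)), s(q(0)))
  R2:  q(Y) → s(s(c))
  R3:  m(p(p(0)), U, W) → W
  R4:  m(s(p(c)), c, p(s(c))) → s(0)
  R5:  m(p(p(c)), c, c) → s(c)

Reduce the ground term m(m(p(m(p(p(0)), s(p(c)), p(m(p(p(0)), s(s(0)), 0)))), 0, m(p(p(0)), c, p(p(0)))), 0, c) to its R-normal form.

1. m(m(p(m(p(p(0)), s(p(c)), p(m(p(p(0)), s(s(0)), 0)))), 0, m(p(p(0)), c, p(p(0)))), 0, c)  →  m(m(p(p(m(p(p(0)), s(s(0)), 0))), 0, m(p(p(0)), c, p(p(0)))), 0, c)   [R3 at 1.1.1]
2. m(m(p(p(m(p(p(0)), s(s(0)), 0))), 0, m(p(p(0)), c, p(p(0)))), 0, c)  →  m(m(p(p(0)), 0, m(p(p(0)), c, p(p(0)))), 0, c)   [R3 at 1.1.1.1]
3. m(m(p(p(0)), 0, m(p(p(0)), c, p(p(0)))), 0, c)  →  m(m(p(p(0)), c, p(p(0))), 0, c)   [R3 at 1]
4. m(m(p(p(0)), c, p(p(0))), 0, c)  →  m(p(p(0)), 0, c)   [R3 at 1]
5. m(p(p(0)), 0, c)  →  c   [R3 at ε]

c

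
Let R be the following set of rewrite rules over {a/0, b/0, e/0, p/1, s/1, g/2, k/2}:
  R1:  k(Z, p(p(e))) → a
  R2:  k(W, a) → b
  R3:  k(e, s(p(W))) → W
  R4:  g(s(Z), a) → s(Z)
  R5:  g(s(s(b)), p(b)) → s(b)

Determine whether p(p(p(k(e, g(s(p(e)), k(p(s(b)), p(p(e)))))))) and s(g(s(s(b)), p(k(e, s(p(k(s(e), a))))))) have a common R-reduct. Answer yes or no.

no — NF(t₁) = p(p(p(e))), NF(t₂) = s(s(b))

Reduce t₁ = p(p(p(k(e, g(s(p(e)), k(p(s(b)), p(p(e)))))))):
1. p(p(p(k(e, g(s(p(e)), k(p(s(b)), p(p(e))))))))  →  p(p(p(k(e, g(s(p(e)), a)))))   [R1 at 1.1.1.2.2]
2. p(p(p(k(e, g(s(p(e)), a)))))  →  p(p(p(k(e, s(p(e))))))   [R4 at 1.1.1.2]
3. p(p(p(k(e, s(p(e))))))  →  p(p(p(e)))   [R3 at 1.1.1]

Reduce t₂ = s(g(s(s(b)), p(k(e, s(p(k(s(e), a))))))):
1. s(g(s(s(b)), p(k(e, s(p(k(s(e), a)))))))  →  s(g(s(s(b)), p(k(s(e), a))))   [R3 at 1.2.1]
2. s(g(s(s(b)), p(k(s(e), a))))  →  s(g(s(s(b)), p(b)))   [R2 at 1.2.1]
3. s(g(s(s(b)), p(b)))  →  s(s(b))   [R5 at 1]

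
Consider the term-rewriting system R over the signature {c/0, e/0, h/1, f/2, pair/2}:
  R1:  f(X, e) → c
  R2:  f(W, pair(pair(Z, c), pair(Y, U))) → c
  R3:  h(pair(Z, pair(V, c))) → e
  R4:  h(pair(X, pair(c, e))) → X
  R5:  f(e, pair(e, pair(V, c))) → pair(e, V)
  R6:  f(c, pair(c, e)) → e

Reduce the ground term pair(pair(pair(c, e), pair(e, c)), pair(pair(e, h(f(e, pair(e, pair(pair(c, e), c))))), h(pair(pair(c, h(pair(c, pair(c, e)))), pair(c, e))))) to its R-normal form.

1. pair(pair(pair(c, e), pair(e, c)), pair(pair(e, h(f(e, pair(e, pair(pair(c, e), c))))), h(pair(pair(c, h(pair(c, pair(c, e)))), pair(c, e)))))  →  pair(pair(pair(c, e), pair(e, c)), pair(pair(e, h(pair(e, pair(c, e)))), h(pair(pair(c, h(pair(c, pair(c, e)))), pair(c, e)))))   [R5 at 2.1.2.1]
2. pair(pair(pair(c, e), pair(e, c)), pair(pair(e, h(pair(e, pair(c, e)))), h(pair(pair(c, h(pair(c, pair(c, e)))), pair(c, e)))))  →  pair(pair(pair(c, e), pair(e, c)), pair(pair(e, e), h(pair(pair(c, h(pair(c, pair(c, e)))), pair(c, e)))))   [R4 at 2.1.2]
3. pair(pair(pair(c, e), pair(e, c)), pair(pair(e, e), h(pair(pair(c, h(pair(c, pair(c, e)))), pair(c, e)))))  →  pair(pair(pair(c, e), pair(e, c)), pair(pair(e, e), pair(c, h(pair(c, pair(c, e))))))   [R4 at 2.2]
4. pair(pair(pair(c, e), pair(e, c)), pair(pair(e, e), pair(c, h(pair(c, pair(c, e))))))  →  pair(pair(pair(c, e), pair(e, c)), pair(pair(e, e), pair(c, c)))   [R4 at 2.2.2]

pair(pair(pair(c, e), pair(e, c)), pair(pair(e, e), pair(c, c)))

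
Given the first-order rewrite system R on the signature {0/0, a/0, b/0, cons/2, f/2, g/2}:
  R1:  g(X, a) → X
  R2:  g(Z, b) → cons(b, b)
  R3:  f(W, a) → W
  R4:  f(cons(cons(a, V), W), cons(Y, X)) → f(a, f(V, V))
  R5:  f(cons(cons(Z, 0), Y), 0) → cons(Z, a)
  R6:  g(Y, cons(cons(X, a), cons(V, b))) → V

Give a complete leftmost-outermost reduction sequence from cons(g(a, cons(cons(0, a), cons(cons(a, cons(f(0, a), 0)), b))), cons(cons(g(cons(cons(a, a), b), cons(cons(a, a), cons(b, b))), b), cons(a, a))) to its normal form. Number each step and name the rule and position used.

1. cons(g(a, cons(cons(0, a), cons(cons(a, cons(f(0, a), 0)), b))), cons(cons(g(cons(cons(a, a), b), cons(cons(a, a), cons(b, b))), b), cons(a, a)))  →  cons(cons(a, cons(f(0, a), 0)), cons(cons(g(cons(cons(a, a), b), cons(cons(a, a), cons(b, b))), b), cons(a, a)))   [R6 at 1]
2. cons(cons(a, cons(f(0, a), 0)), cons(cons(g(cons(cons(a, a), b), cons(cons(a, a), cons(b, b))), b), cons(a, a)))  →  cons(cons(a, cons(0, 0)), cons(cons(g(cons(cons(a, a), b), cons(cons(a, a), cons(b, b))), b), cons(a, a)))   [R3 at 1.2.1]
3. cons(cons(a, cons(0, 0)), cons(cons(g(cons(cons(a, a), b), cons(cons(a, a), cons(b, b))), b), cons(a, a)))  →  cons(cons(a, cons(0, 0)), cons(cons(b, b), cons(a, a)))   [R6 at 2.1.1]

cons(cons(a, cons(0, 0)), cons(cons(b, b), cons(a, a)))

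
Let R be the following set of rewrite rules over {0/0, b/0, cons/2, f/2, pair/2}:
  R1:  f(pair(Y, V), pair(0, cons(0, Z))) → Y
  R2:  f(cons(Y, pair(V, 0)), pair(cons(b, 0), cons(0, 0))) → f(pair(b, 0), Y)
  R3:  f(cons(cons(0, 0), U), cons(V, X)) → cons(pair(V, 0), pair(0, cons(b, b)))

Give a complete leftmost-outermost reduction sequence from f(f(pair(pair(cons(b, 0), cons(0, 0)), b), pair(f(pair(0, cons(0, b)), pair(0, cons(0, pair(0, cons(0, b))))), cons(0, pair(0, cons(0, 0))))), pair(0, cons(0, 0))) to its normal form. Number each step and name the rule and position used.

cons(b, 0)

1. f(f(pair(pair(cons(b, 0), cons(0, 0)), b), pair(f(pair(0, cons(0, b)), pair(0, cons(0, pair(0, cons(0, b))))), cons(0, pair(0, cons(0, 0))))), pair(0, cons(0, 0)))  →  f(f(pair(pair(cons(b, 0), cons(0, 0)), b), pair(0, cons(0, pair(0, cons(0, 0))))), pair(0, cons(0, 0)))   [R1 at 1.2.1]
2. f(f(pair(pair(cons(b, 0), cons(0, 0)), b), pair(0, cons(0, pair(0, cons(0, 0))))), pair(0, cons(0, 0)))  →  f(pair(cons(b, 0), cons(0, 0)), pair(0, cons(0, 0)))   [R1 at 1]
3. f(pair(cons(b, 0), cons(0, 0)), pair(0, cons(0, 0)))  →  cons(b, 0)   [R1 at ε]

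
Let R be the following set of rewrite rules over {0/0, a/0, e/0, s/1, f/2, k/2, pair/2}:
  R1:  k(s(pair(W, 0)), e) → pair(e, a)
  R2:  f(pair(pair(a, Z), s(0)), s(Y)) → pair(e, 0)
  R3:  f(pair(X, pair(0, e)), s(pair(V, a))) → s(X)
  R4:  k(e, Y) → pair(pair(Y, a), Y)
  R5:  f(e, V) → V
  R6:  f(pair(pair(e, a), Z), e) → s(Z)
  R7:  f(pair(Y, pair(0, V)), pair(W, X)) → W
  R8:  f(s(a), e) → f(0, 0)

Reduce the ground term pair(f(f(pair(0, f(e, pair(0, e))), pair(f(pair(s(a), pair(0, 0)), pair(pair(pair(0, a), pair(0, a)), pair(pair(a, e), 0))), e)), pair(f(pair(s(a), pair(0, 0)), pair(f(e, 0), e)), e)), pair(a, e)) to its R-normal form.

pair(0, pair(a, e))

1. pair(f(f(pair(0, f(e, pair(0, e))), pair(f(pair(s(a), pair(0, 0)), pair(pair(pair(0, a), pair(0, a)), pair(pair(a, e), 0))), e)), pair(f(pair(s(a), pair(0, 0)), pair(f(e, 0), e)), e)), pair(a, e))  →  pair(f(f(pair(0, pair(0, e)), pair(f(pair(s(a), pair(0, 0)), pair(pair(pair(0, a), pair(0, a)), pair(pair(a, e), 0))), e)), pair(f(pair(s(a), pair(0, 0)), pair(f(e, 0), e)), e)), pair(a, e))   [R5 at 1.1.1.2]
2. pair(f(f(pair(0, pair(0, e)), pair(f(pair(s(a), pair(0, 0)), pair(pair(pair(0, a), pair(0, a)), pair(pair(a, e), 0))), e)), pair(f(pair(s(a), pair(0, 0)), pair(f(e, 0), e)), e)), pair(a, e))  →  pair(f(f(pair(s(a), pair(0, 0)), pair(pair(pair(0, a), pair(0, a)), pair(pair(a, e), 0))), pair(f(pair(s(a), pair(0, 0)), pair(f(e, 0), e)), e)), pair(a, e))   [R7 at 1.1]
3. pair(f(f(pair(s(a), pair(0, 0)), pair(pair(pair(0, a), pair(0, a)), pair(pair(a, e), 0))), pair(f(pair(s(a), pair(0, 0)), pair(f(e, 0), e)), e)), pair(a, e))  →  pair(f(pair(pair(0, a), pair(0, a)), pair(f(pair(s(a), pair(0, 0)), pair(f(e, 0), e)), e)), pair(a, e))   [R7 at 1.1]
4. pair(f(pair(pair(0, a), pair(0, a)), pair(f(pair(s(a), pair(0, 0)), pair(f(e, 0), e)), e)), pair(a, e))  →  pair(f(pair(s(a), pair(0, 0)), pair(f(e, 0), e)), pair(a, e))   [R7 at 1]
5. pair(f(pair(s(a), pair(0, 0)), pair(f(e, 0), e)), pair(a, e))  →  pair(f(e, 0), pair(a, e))   [R7 at 1]
6. pair(f(e, 0), pair(a, e))  →  pair(0, pair(a, e))   [R5 at 1]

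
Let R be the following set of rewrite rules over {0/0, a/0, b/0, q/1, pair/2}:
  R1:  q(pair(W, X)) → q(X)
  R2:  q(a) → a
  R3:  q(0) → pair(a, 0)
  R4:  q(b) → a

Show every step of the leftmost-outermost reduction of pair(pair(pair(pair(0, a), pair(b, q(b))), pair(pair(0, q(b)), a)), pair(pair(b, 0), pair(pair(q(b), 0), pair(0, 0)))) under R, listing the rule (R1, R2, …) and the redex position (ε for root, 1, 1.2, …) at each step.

1. pair(pair(pair(pair(0, a), pair(b, q(b))), pair(pair(0, q(b)), a)), pair(pair(b, 0), pair(pair(q(b), 0), pair(0, 0))))  →  pair(pair(pair(pair(0, a), pair(b, a)), pair(pair(0, q(b)), a)), pair(pair(b, 0), pair(pair(q(b), 0), pair(0, 0))))   [R4 at 1.1.2.2]
2. pair(pair(pair(pair(0, a), pair(b, a)), pair(pair(0, q(b)), a)), pair(pair(b, 0), pair(pair(q(b), 0), pair(0, 0))))  →  pair(pair(pair(pair(0, a), pair(b, a)), pair(pair(0, a), a)), pair(pair(b, 0), pair(pair(q(b), 0), pair(0, 0))))   [R4 at 1.2.1.2]
3. pair(pair(pair(pair(0, a), pair(b, a)), pair(pair(0, a), a)), pair(pair(b, 0), pair(pair(q(b), 0), pair(0, 0))))  →  pair(pair(pair(pair(0, a), pair(b, a)), pair(pair(0, a), a)), pair(pair(b, 0), pair(pair(a, 0), pair(0, 0))))   [R4 at 2.2.1.1]

pair(pair(pair(pair(0, a), pair(b, a)), pair(pair(0, a), a)), pair(pair(b, 0), pair(pair(a, 0), pair(0, 0))))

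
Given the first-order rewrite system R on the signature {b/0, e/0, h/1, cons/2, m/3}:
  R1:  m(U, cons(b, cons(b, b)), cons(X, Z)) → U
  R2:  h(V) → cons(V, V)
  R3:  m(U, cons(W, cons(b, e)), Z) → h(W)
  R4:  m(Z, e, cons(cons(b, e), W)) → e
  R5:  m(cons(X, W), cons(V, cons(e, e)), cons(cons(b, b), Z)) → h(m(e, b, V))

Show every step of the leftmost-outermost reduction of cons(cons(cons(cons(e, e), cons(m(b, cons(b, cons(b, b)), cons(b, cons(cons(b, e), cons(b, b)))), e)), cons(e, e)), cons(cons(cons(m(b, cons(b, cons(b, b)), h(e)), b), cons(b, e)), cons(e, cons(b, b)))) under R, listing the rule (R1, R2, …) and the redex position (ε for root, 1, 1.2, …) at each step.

1. cons(cons(cons(cons(e, e), cons(m(b, cons(b, cons(b, b)), cons(b, cons(cons(b, e), cons(b, b)))), e)), cons(e, e)), cons(cons(cons(m(b, cons(b, cons(b, b)), h(e)), b), cons(b, e)), cons(e, cons(b, b))))  →  cons(cons(cons(cons(e, e), cons(b, e)), cons(e, e)), cons(cons(cons(m(b, cons(b, cons(b, b)), h(e)), b), cons(b, e)), cons(e, cons(b, b))))   [R1 at 1.1.2.1]
2. cons(cons(cons(cons(e, e), cons(b, e)), cons(e, e)), cons(cons(cons(m(b, cons(b, cons(b, b)), h(e)), b), cons(b, e)), cons(e, cons(b, b))))  →  cons(cons(cons(cons(e, e), cons(b, e)), cons(e, e)), cons(cons(cons(m(b, cons(b, cons(b, b)), cons(e, e)), b), cons(b, e)), cons(e, cons(b, b))))   [R2 at 2.1.1.1.3]
3. cons(cons(cons(cons(e, e), cons(b, e)), cons(e, e)), cons(cons(cons(m(b, cons(b, cons(b, b)), cons(e, e)), b), cons(b, e)), cons(e, cons(b, b))))  →  cons(cons(cons(cons(e, e), cons(b, e)), cons(e, e)), cons(cons(cons(b, b), cons(b, e)), cons(e, cons(b, b))))   [R1 at 2.1.1.1]

cons(cons(cons(cons(e, e), cons(b, e)), cons(e, e)), cons(cons(cons(b, b), cons(b, e)), cons(e, cons(b, b))))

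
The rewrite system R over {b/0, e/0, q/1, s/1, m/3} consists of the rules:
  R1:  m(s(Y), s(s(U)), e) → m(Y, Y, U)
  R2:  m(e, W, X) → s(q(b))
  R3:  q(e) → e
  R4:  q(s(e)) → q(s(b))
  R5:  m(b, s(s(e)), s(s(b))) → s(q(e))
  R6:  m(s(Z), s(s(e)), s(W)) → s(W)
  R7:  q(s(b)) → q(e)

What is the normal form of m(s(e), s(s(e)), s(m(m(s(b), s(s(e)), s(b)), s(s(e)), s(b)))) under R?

1. m(s(e), s(s(e)), s(m(m(s(b), s(s(e)), s(b)), s(s(e)), s(b))))  →  s(m(m(s(b), s(s(e)), s(b)), s(s(e)), s(b)))   [R6 at ε]
2. s(m(m(s(b), s(s(e)), s(b)), s(s(e)), s(b)))  →  s(m(s(b), s(s(e)), s(b)))   [R6 at 1.1]
3. s(m(s(b), s(s(e)), s(b)))  →  s(s(b))   [R6 at 1]

s(s(b))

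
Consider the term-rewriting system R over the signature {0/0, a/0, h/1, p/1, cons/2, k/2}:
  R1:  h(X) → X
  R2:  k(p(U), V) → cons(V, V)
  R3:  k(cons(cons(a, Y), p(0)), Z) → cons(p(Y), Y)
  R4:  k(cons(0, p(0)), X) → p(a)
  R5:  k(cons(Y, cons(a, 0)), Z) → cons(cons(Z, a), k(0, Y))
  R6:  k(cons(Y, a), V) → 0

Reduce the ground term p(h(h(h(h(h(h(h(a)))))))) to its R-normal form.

p(a)

1. p(h(h(h(h(h(h(h(a))))))))  →  p(h(h(h(h(h(h(a)))))))   [R1 at 1]
2. p(h(h(h(h(h(h(a)))))))  →  p(h(h(h(h(h(a))))))   [R1 at 1]
3. p(h(h(h(h(h(a))))))  →  p(h(h(h(h(a)))))   [R1 at 1]
4. p(h(h(h(h(a)))))  →  p(h(h(h(a))))   [R1 at 1]
5. p(h(h(h(a))))  →  p(h(h(a)))   [R1 at 1]
6. p(h(h(a)))  →  p(h(a))   [R1 at 1]
7. p(h(a))  →  p(a)   [R1 at 1]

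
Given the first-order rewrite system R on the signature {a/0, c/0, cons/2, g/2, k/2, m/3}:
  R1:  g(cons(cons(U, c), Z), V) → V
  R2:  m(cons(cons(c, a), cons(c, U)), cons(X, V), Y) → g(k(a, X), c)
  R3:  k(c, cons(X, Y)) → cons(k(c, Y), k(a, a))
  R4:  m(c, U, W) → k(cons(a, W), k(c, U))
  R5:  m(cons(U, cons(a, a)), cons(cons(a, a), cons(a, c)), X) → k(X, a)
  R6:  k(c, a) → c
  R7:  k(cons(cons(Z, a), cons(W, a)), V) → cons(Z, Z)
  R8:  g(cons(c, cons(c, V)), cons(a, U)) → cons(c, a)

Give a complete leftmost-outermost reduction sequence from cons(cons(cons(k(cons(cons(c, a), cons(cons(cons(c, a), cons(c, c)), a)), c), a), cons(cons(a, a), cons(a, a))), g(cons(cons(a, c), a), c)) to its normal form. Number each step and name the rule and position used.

cons(cons(cons(cons(c, c), a), cons(cons(a, a), cons(a, a))), c)

1. cons(cons(cons(k(cons(cons(c, a), cons(cons(cons(c, a), cons(c, c)), a)), c), a), cons(cons(a, a), cons(a, a))), g(cons(cons(a, c), a), c))  →  cons(cons(cons(cons(c, c), a), cons(cons(a, a), cons(a, a))), g(cons(cons(a, c), a), c))   [R7 at 1.1.1]
2. cons(cons(cons(cons(c, c), a), cons(cons(a, a), cons(a, a))), g(cons(cons(a, c), a), c))  →  cons(cons(cons(cons(c, c), a), cons(cons(a, a), cons(a, a))), c)   [R1 at 2]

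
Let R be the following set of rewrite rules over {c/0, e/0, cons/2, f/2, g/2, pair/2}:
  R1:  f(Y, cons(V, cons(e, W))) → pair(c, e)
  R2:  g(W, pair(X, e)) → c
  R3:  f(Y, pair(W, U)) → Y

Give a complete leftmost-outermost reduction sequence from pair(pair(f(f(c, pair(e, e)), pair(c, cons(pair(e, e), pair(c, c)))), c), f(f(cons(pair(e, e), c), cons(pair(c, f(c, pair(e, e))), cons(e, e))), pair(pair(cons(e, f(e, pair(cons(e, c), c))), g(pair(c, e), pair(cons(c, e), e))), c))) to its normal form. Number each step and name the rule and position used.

1. pair(pair(f(f(c, pair(e, e)), pair(c, cons(pair(e, e), pair(c, c)))), c), f(f(cons(pair(e, e), c), cons(pair(c, f(c, pair(e, e))), cons(e, e))), pair(pair(cons(e, f(e, pair(cons(e, c), c))), g(pair(c, e), pair(cons(c, e), e))), c)))  →  pair(pair(f(c, pair(e, e)), c), f(f(cons(pair(e, e), c), cons(pair(c, f(c, pair(e, e))), cons(e, e))), pair(pair(cons(e, f(e, pair(cons(e, c), c))), g(pair(c, e), pair(cons(c, e), e))), c)))   [R3 at 1.1]
2. pair(pair(f(c, pair(e, e)), c), f(f(cons(pair(e, e), c), cons(pair(c, f(c, pair(e, e))), cons(e, e))), pair(pair(cons(e, f(e, pair(cons(e, c), c))), g(pair(c, e), pair(cons(c, e), e))), c)))  →  pair(pair(c, c), f(f(cons(pair(e, e), c), cons(pair(c, f(c, pair(e, e))), cons(e, e))), pair(pair(cons(e, f(e, pair(cons(e, c), c))), g(pair(c, e), pair(cons(c, e), e))), c)))   [R3 at 1.1]
3. pair(pair(c, c), f(f(cons(pair(e, e), c), cons(pair(c, f(c, pair(e, e))), cons(e, e))), pair(pair(cons(e, f(e, pair(cons(e, c), c))), g(pair(c, e), pair(cons(c, e), e))), c)))  →  pair(pair(c, c), f(cons(pair(e, e), c), cons(pair(c, f(c, pair(e, e))), cons(e, e))))   [R3 at 2]
4. pair(pair(c, c), f(cons(pair(e, e), c), cons(pair(c, f(c, pair(e, e))), cons(e, e))))  →  pair(pair(c, c), pair(c, e))   [R1 at 2]

pair(pair(c, c), pair(c, e))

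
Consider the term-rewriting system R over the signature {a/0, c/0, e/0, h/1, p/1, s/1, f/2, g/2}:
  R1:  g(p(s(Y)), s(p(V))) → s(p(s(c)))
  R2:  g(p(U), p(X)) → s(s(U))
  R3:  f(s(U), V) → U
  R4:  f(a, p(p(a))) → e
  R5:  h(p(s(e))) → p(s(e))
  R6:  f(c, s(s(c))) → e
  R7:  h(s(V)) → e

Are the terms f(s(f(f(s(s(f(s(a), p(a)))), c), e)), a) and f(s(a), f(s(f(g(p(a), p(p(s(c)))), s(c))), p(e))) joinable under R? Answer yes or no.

Reduce t₁ = f(s(f(f(s(s(f(s(a), p(a)))), c), e)), a):
1. f(s(f(f(s(s(f(s(a), p(a)))), c), e)), a)  →  f(f(s(s(f(s(a), p(a)))), c), e)   [R3 at ε]
2. f(f(s(s(f(s(a), p(a)))), c), e)  →  f(s(f(s(a), p(a))), e)   [R3 at 1]
3. f(s(f(s(a), p(a))), e)  →  f(s(a), p(a))   [R3 at ε]
4. f(s(a), p(a))  →  a   [R3 at ε]

Reduce t₂ = f(s(a), f(s(f(g(p(a), p(p(s(c)))), s(c))), p(e))):
1. f(s(a), f(s(f(g(p(a), p(p(s(c)))), s(c))), p(e)))  →  a   [R3 at ε]

yes — NF(t₁) = a, NF(t₂) = a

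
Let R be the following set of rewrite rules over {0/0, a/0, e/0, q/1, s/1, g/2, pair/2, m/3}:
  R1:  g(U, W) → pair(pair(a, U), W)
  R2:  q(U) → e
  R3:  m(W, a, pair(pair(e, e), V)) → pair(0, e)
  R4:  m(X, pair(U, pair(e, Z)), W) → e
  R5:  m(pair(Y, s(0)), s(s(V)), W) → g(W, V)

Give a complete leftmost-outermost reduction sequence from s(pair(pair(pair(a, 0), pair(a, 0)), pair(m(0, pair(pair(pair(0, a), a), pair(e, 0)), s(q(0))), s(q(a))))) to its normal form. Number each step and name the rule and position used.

1. s(pair(pair(pair(a, 0), pair(a, 0)), pair(m(0, pair(pair(pair(0, a), a), pair(e, 0)), s(q(0))), s(q(a)))))  →  s(pair(pair(pair(a, 0), pair(a, 0)), pair(e, s(q(a)))))   [R4 at 1.2.1]
2. s(pair(pair(pair(a, 0), pair(a, 0)), pair(e, s(q(a)))))  →  s(pair(pair(pair(a, 0), pair(a, 0)), pair(e, s(e))))   [R2 at 1.2.2.1]

s(pair(pair(pair(a, 0), pair(a, 0)), pair(e, s(e))))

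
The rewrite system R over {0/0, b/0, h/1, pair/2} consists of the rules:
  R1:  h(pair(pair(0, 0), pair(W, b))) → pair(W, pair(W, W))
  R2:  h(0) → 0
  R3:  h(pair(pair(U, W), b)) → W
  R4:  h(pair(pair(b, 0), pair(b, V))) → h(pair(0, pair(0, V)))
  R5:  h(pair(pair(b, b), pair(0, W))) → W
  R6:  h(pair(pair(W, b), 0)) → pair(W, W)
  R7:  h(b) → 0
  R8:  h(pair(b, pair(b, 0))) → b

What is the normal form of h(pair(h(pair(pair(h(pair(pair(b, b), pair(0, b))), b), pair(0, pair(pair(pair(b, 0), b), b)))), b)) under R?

1. h(pair(h(pair(pair(h(pair(pair(b, b), pair(0, b))), b), pair(0, pair(pair(pair(b, 0), b), b)))), b))  →  h(pair(h(pair(pair(b, b), pair(0, pair(pair(pair(b, 0), b), b)))), b))   [R5 at 1.1.1.1.1]
2. h(pair(h(pair(pair(b, b), pair(0, pair(pair(pair(b, 0), b), b)))), b))  →  h(pair(pair(pair(pair(b, 0), b), b), b))   [R5 at 1.1]
3. h(pair(pair(pair(pair(b, 0), b), b), b))  →  b   [R3 at ε]

b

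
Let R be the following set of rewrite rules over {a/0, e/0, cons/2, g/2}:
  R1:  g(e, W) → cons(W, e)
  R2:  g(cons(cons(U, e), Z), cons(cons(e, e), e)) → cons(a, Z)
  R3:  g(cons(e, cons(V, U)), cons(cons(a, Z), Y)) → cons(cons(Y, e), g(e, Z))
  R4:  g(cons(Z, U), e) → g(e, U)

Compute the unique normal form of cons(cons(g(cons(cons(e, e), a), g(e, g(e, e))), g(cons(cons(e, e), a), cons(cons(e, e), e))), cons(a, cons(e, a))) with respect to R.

1. cons(cons(g(cons(cons(e, e), a), g(e, g(e, e))), g(cons(cons(e, e), a), cons(cons(e, e), e))), cons(a, cons(e, a)))  →  cons(cons(g(cons(cons(e, e), a), cons(g(e, e), e)), g(cons(cons(e, e), a), cons(cons(e, e), e))), cons(a, cons(e, a)))   [R1 at 1.1.2]
2. cons(cons(g(cons(cons(e, e), a), cons(g(e, e), e)), g(cons(cons(e, e), a), cons(cons(e, e), e))), cons(a, cons(e, a)))  →  cons(cons(g(cons(cons(e, e), a), cons(cons(e, e), e)), g(cons(cons(e, e), a), cons(cons(e, e), e))), cons(a, cons(e, a)))   [R1 at 1.1.2.1]
3. cons(cons(g(cons(cons(e, e), a), cons(cons(e, e), e)), g(cons(cons(e, e), a), cons(cons(e, e), e))), cons(a, cons(e, a)))  →  cons(cons(cons(a, a), g(cons(cons(e, e), a), cons(cons(e, e), e))), cons(a, cons(e, a)))   [R2 at 1.1]
4. cons(cons(cons(a, a), g(cons(cons(e, e), a), cons(cons(e, e), e))), cons(a, cons(e, a)))  →  cons(cons(cons(a, a), cons(a, a)), cons(a, cons(e, a)))   [R2 at 1.2]

cons(cons(cons(a, a), cons(a, a)), cons(a, cons(e, a)))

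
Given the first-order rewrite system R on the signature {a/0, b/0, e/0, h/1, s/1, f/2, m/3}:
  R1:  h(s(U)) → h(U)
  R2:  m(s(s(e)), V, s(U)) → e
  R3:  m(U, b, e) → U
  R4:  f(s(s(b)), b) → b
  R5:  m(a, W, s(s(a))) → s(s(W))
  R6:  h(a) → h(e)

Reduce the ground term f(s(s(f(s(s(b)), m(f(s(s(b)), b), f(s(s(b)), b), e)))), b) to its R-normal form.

1. f(s(s(f(s(s(b)), m(f(s(s(b)), b), f(s(s(b)), b), e)))), b)  →  f(s(s(f(s(s(b)), m(b, f(s(s(b)), b), e)))), b)   [R4 at 1.1.1.2.1]
2. f(s(s(f(s(s(b)), m(b, f(s(s(b)), b), e)))), b)  →  f(s(s(f(s(s(b)), m(b, b, e)))), b)   [R4 at 1.1.1.2.2]
3. f(s(s(f(s(s(b)), m(b, b, e)))), b)  →  f(s(s(f(s(s(b)), b))), b)   [R3 at 1.1.1.2]
4. f(s(s(f(s(s(b)), b))), b)  →  f(s(s(b)), b)   [R4 at 1.1.1]
5. f(s(s(b)), b)  →  b   [R4 at ε]

b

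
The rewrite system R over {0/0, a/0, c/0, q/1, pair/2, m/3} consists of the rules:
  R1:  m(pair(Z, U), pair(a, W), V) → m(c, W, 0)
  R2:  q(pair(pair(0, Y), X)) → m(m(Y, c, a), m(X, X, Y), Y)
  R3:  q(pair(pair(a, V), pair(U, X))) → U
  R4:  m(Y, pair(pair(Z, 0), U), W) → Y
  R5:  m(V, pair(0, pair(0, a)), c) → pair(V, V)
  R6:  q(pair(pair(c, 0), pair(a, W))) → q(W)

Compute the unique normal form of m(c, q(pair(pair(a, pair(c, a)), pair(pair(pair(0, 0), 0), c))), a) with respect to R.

c

1. m(c, q(pair(pair(a, pair(c, a)), pair(pair(pair(0, 0), 0), c))), a)  →  m(c, pair(pair(0, 0), 0), a)   [R3 at 2]
2. m(c, pair(pair(0, 0), 0), a)  →  c   [R4 at ε]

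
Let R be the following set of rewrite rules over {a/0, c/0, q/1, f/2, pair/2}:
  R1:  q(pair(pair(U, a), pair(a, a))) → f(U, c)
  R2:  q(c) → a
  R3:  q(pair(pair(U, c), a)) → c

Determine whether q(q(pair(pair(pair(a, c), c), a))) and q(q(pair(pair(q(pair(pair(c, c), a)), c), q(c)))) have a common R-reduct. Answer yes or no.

yes — NF(t₁) = a, NF(t₂) = a

Reduce t₁ = q(q(pair(pair(pair(a, c), c), a))):
1. q(q(pair(pair(pair(a, c), c), a)))  →  q(c)   [R3 at 1]
2. q(c)  →  a   [R2 at ε]

Reduce t₂ = q(q(pair(pair(q(pair(pair(c, c), a)), c), q(c)))):
1. q(q(pair(pair(q(pair(pair(c, c), a)), c), q(c))))  →  q(q(pair(pair(c, c), q(c))))   [R3 at 1.1.1.1]
2. q(q(pair(pair(c, c), q(c))))  →  q(q(pair(pair(c, c), a)))   [R2 at 1.1.2]
3. q(q(pair(pair(c, c), a)))  →  q(c)   [R3 at 1]
4. q(c)  →  a   [R2 at ε]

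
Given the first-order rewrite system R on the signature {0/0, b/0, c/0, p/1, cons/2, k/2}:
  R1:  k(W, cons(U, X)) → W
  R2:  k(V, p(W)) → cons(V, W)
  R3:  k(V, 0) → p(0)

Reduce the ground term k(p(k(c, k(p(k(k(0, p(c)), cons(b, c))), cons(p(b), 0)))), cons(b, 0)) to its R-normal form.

p(cons(c, cons(0, c)))

1. k(p(k(c, k(p(k(k(0, p(c)), cons(b, c))), cons(p(b), 0)))), cons(b, 0))  →  p(k(c, k(p(k(k(0, p(c)), cons(b, c))), cons(p(b), 0))))   [R1 at ε]
2. p(k(c, k(p(k(k(0, p(c)), cons(b, c))), cons(p(b), 0))))  →  p(k(c, p(k(k(0, p(c)), cons(b, c)))))   [R1 at 1.2]
3. p(k(c, p(k(k(0, p(c)), cons(b, c)))))  →  p(cons(c, k(k(0, p(c)), cons(b, c))))   [R2 at 1]
4. p(cons(c, k(k(0, p(c)), cons(b, c))))  →  p(cons(c, k(0, p(c))))   [R1 at 1.2]
5. p(cons(c, k(0, p(c))))  →  p(cons(c, cons(0, c)))   [R2 at 1.2]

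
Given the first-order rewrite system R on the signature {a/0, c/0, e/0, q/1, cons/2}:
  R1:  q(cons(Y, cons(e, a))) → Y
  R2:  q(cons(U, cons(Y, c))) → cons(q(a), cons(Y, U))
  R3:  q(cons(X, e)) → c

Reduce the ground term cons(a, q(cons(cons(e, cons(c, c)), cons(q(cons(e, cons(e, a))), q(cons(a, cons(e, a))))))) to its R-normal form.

cons(a, cons(e, cons(c, c)))

1. cons(a, q(cons(cons(e, cons(c, c)), cons(q(cons(e, cons(e, a))), q(cons(a, cons(e, a)))))))  →  cons(a, q(cons(cons(e, cons(c, c)), cons(e, q(cons(a, cons(e, a)))))))   [R1 at 2.1.2.1]
2. cons(a, q(cons(cons(e, cons(c, c)), cons(e, q(cons(a, cons(e, a)))))))  →  cons(a, q(cons(cons(e, cons(c, c)), cons(e, a))))   [R1 at 2.1.2.2]
3. cons(a, q(cons(cons(e, cons(c, c)), cons(e, a))))  →  cons(a, cons(e, cons(c, c)))   [R1 at 2]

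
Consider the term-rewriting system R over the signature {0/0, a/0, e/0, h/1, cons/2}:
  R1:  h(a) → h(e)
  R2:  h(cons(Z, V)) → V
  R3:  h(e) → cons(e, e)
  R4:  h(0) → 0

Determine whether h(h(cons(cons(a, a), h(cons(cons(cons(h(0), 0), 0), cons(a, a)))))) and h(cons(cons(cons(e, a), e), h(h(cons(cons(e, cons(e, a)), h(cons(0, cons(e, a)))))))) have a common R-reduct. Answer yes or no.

yes — NF(t₁) = a, NF(t₂) = a

Reduce t₁ = h(h(cons(cons(a, a), h(cons(cons(cons(h(0), 0), 0), cons(a, a)))))):
1. h(h(cons(cons(a, a), h(cons(cons(cons(h(0), 0), 0), cons(a, a))))))  →  h(h(cons(cons(cons(h(0), 0), 0), cons(a, a))))   [R2 at 1]
2. h(h(cons(cons(cons(h(0), 0), 0), cons(a, a))))  →  h(cons(a, a))   [R2 at 1]
3. h(cons(a, a))  →  a   [R2 at ε]

Reduce t₂ = h(cons(cons(cons(e, a), e), h(h(cons(cons(e, cons(e, a)), h(cons(0, cons(e, a)))))))):
1. h(cons(cons(cons(e, a), e), h(h(cons(cons(e, cons(e, a)), h(cons(0, cons(e, a))))))))  →  h(h(cons(cons(e, cons(e, a)), h(cons(0, cons(e, a))))))   [R2 at ε]
2. h(h(cons(cons(e, cons(e, a)), h(cons(0, cons(e, a))))))  →  h(h(cons(0, cons(e, a))))   [R2 at 1]
3. h(h(cons(0, cons(e, a))))  →  h(cons(e, a))   [R2 at 1]
4. h(cons(e, a))  →  a   [R2 at ε]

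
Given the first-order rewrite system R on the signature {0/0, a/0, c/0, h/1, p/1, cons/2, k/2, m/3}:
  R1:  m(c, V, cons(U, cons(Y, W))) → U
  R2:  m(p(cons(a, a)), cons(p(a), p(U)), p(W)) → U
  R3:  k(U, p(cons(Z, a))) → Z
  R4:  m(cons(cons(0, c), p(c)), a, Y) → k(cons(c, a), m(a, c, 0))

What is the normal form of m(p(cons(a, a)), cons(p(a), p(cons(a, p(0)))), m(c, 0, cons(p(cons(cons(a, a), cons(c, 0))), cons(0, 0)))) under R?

cons(a, p(0))

1. m(p(cons(a, a)), cons(p(a), p(cons(a, p(0)))), m(c, 0, cons(p(cons(cons(a, a), cons(c, 0))), cons(0, 0))))  →  m(p(cons(a, a)), cons(p(a), p(cons(a, p(0)))), p(cons(cons(a, a), cons(c, 0))))   [R1 at 3]
2. m(p(cons(a, a)), cons(p(a), p(cons(a, p(0)))), p(cons(cons(a, a), cons(c, 0))))  →  cons(a, p(0))   [R2 at ε]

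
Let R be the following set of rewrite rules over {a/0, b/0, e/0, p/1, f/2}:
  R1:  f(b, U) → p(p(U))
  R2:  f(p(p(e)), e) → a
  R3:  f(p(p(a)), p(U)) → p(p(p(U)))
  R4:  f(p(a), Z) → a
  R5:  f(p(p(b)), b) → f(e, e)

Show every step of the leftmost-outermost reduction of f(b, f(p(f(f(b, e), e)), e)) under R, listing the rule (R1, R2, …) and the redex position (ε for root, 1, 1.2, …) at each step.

p(p(a))

1. f(b, f(p(f(f(b, e), e)), e))  →  p(p(f(p(f(f(b, e), e)), e)))   [R1 at ε]
2. p(p(f(p(f(f(b, e), e)), e)))  →  p(p(f(p(f(p(p(e)), e)), e)))   [R1 at 1.1.1.1.1]
3. p(p(f(p(f(p(p(e)), e)), e)))  →  p(p(f(p(a), e)))   [R2 at 1.1.1.1]
4. p(p(f(p(a), e)))  →  p(p(a))   [R4 at 1.1]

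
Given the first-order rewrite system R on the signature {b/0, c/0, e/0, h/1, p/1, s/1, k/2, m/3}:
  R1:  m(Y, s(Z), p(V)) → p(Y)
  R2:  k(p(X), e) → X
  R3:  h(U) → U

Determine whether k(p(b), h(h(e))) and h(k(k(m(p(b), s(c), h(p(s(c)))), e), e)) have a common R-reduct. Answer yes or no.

Reduce t₁ = k(p(b), h(h(e))):
1. k(p(b), h(h(e)))  →  k(p(b), h(e))   [R3 at 2]
2. k(p(b), h(e))  →  k(p(b), e)   [R3 at 2]
3. k(p(b), e)  →  b   [R2 at ε]

Reduce t₂ = h(k(k(m(p(b), s(c), h(p(s(c)))), e), e)):
1. h(k(k(m(p(b), s(c), h(p(s(c)))), e), e))  →  k(k(m(p(b), s(c), h(p(s(c)))), e), e)   [R3 at ε]
2. k(k(m(p(b), s(c), h(p(s(c)))), e), e)  →  k(k(m(p(b), s(c), p(s(c))), e), e)   [R3 at 1.1.3]
3. k(k(m(p(b), s(c), p(s(c))), e), e)  →  k(k(p(p(b)), e), e)   [R1 at 1.1]
4. k(k(p(p(b)), e), e)  →  k(p(b), e)   [R2 at 1]
5. k(p(b), e)  →  b   [R2 at ε]

yes — NF(t₁) = b, NF(t₂) = b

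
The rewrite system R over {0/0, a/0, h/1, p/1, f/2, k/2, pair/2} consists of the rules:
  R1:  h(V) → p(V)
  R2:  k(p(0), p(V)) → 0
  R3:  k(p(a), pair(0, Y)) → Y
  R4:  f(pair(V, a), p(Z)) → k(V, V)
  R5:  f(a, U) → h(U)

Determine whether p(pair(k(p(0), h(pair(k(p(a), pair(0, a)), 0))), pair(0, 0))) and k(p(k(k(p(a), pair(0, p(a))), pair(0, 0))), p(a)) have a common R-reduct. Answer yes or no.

no — NF(t₁) = p(pair(0, pair(0, 0))), NF(t₂) = 0

Reduce t₁ = p(pair(k(p(0), h(pair(k(p(a), pair(0, a)), 0))), pair(0, 0))):
1. p(pair(k(p(0), h(pair(k(p(a), pair(0, a)), 0))), pair(0, 0)))  →  p(pair(k(p(0), p(pair(k(p(a), pair(0, a)), 0))), pair(0, 0)))   [R1 at 1.1.2]
2. p(pair(k(p(0), p(pair(k(p(a), pair(0, a)), 0))), pair(0, 0)))  →  p(pair(0, pair(0, 0)))   [R2 at 1.1]

Reduce t₂ = k(p(k(k(p(a), pair(0, p(a))), pair(0, 0))), p(a)):
1. k(p(k(k(p(a), pair(0, p(a))), pair(0, 0))), p(a))  →  k(p(k(p(a), pair(0, 0))), p(a))   [R3 at 1.1.1]
2. k(p(k(p(a), pair(0, 0))), p(a))  →  k(p(0), p(a))   [R3 at 1.1]
3. k(p(0), p(a))  →  0   [R2 at ε]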